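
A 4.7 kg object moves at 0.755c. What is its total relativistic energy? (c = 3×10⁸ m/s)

γ = 1/√(1 - 0.755²) = 1.525
mc² = 4.7 × (3×10⁸)² = 4.230×10¹⁷ J
E = γmc² = 1.525 × 4.230×10¹⁷ = 6.451×10¹⁷ J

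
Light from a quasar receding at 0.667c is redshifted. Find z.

β = 0.667
(1+β)/(1-β) = 1.667/0.333 = 5.006
√(5.006) = 2.237
z = 2.237 - 1 = 1.237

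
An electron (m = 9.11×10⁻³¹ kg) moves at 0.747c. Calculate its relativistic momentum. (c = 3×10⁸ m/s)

γ = 1/√(1 - 0.747²) = 1.5042
v = 0.747 × 3×10⁸ = 2.241×10⁸ m/s
p = γmv = 1.5042 × 9.11×10⁻³¹ × 2.241×10⁸ = 3.071×10⁻²² kg·m/s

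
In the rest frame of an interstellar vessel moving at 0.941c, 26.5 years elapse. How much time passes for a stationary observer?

Proper time Δt₀ = 26.5 years
γ = 1/√(1 - 0.941²) = 2.955
Δt = γΔt₀ = 2.955 × 26.5 = 78.31 years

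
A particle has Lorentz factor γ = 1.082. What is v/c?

From γ = 1/√(1 - v²/c²):
1/γ² = 1/1.082² = 0.85417
v²/c² = 1 - 0.85417 = 0.14583
v/c = √(0.14583) = 0.3819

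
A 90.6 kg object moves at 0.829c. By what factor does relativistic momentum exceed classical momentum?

p_rel = γmv, p_class = mv
Ratio = γ = 1/√(1 - 0.829²) = 1.788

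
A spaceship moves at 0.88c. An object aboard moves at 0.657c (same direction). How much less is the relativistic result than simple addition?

Classical: u' + v = 0.657 + 0.88 = 1.537c
Relativistic: u = (0.657 + 0.88)/(1 + 0.57816) = 1.537/1.57816 = 0.9739c
Difference: 1.537 - 0.9739 = 0.5631c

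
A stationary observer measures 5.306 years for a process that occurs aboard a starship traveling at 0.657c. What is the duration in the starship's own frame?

Dilated time Δt = 5.306 years
γ = 1/√(1 - 0.657²) = 1.3265
Δt₀ = Δt/γ = 5.306/1.3265 = 4.000 years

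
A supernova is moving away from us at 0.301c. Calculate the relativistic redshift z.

β = 0.301
(1+β)/(1-β) = 1.301/0.699 = 1.8612
√(1.8612) = 1.3643
z = 1.3643 - 1 = 0.3643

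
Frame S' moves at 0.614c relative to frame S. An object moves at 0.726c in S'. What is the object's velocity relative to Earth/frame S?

u = (u' + v)/(1 + u'v/c²)
Numerator: 0.726 + 0.614 = 1.34
Denominator: 1 + 0.445764 = 1.445764
u = 1.34/1.445764 = 0.9268c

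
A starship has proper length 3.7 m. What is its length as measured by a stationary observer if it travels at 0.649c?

Proper length L₀ = 3.7 m
γ = 1/√(1 - 0.649²) = 1.3144
L = L₀/γ = 3.7/1.3144 = 2.815 m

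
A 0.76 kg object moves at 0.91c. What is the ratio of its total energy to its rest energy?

E = γmc², E₀ = mc²
E/E₀ = γ = 1/√(1 - 0.91²) = 2.412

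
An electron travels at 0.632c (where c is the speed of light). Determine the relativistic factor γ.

v/c = 0.632, so (v/c)² = 0.399424
1 - (v/c)² = 0.600576
γ = 1/√(0.600576) = 1.290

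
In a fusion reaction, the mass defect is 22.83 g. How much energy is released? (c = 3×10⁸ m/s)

Convert mass defect: Δm = 22.83 g = 0.02283 kg
E = Δm·c² = 0.02283 × (3×10⁸)²
= 0.02283 × 9×10¹⁶ = 2.055×10¹⁵ J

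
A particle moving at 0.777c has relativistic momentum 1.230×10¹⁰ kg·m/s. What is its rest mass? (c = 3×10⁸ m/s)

γ = 1/√(1 - 0.777²) = 1.5886
v = 0.777 × 3×10⁸ = 2.331×10⁸ m/s
m = p/(γv) = 1.230×10¹⁰/(1.5886 × 2.331×10⁸) = 33.22 kg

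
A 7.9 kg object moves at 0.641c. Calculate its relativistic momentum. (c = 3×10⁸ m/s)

γ = 1/√(1 - 0.641²) = 1.303
v = 0.641 × 3×10⁸ = 1.923×10⁸ m/s
p = γmv = 1.303 × 7.9 × 1.923×10⁸ = 1.979×10⁹ kg·m/s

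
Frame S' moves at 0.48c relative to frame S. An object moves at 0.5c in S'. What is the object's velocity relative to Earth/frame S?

u = (u' + v)/(1 + u'v/c²)
Numerator: 0.5 + 0.48 = 0.98
Denominator: 1 + 0.24 = 1.24
u = 0.98/1.24 = 0.7903c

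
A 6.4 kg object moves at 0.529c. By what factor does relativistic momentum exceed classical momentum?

p_rel = γmv, p_class = mv
Ratio = γ = 1/√(1 - 0.529²) = 1.178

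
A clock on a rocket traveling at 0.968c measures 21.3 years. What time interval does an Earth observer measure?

Proper time Δt₀ = 21.3 years
γ = 1/√(1 - 0.968²) = 3.985
Δt = γΔt₀ = 3.985 × 21.3 = 84.88 years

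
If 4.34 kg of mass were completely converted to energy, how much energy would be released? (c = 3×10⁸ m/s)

Using E = mc²:
c² = (3×10⁸)² = 9×10¹⁶ m²/s²
E = 4.34 × 9×10¹⁶ = 3.906×10¹⁷ J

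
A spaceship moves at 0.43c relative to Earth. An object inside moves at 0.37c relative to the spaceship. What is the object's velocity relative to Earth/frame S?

u = (u' + v)/(1 + u'v/c²)
Numerator: 0.37 + 0.43 = 0.8
Denominator: 1 + 0.1591 = 1.1591
u = 0.8/1.1591 = 0.6902c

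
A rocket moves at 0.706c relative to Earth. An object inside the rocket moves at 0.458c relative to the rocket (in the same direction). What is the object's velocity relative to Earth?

u = (u' + v)/(1 + u'v/c²)
Numerator: 0.458 + 0.706 = 1.164
Denominator: 1 + 0.323348 = 1.323348
u = 1.164/1.323348 = 0.8796c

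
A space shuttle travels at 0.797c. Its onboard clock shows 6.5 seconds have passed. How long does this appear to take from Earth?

Proper time Δt₀ = 6.5 seconds
γ = 1/√(1 - 0.797²) = 1.656
Δt = γΔt₀ = 1.656 × 6.5 = 10.76 seconds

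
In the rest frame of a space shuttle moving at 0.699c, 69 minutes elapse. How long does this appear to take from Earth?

Proper time Δt₀ = 69 minutes
γ = 1/√(1 - 0.699²) = 1.3984
Δt = γΔt₀ = 1.3984 × 69 = 96.49 minutes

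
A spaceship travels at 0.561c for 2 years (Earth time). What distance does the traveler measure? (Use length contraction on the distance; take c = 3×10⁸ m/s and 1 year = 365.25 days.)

Earth distance: d = v × t = 0.561c × 2 yr = 1.0622×10¹⁶ m
γ = 1.2080
d' = d/γ = 1.0622×10¹⁶/1.2080 = 8.793×10¹⁵ m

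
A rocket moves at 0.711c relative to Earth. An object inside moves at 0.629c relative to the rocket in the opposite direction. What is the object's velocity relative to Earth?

Object's velocity in rocket frame is u' = -0.629c
u = (u' + v)/(1 + u'v/c²) = (v - 0.629)/(1 - 0.629·v/c²)
Numerator: 0.711 - 0.629 = 0.082
Denominator: 1 - 0.447219 = 0.552781
u = 0.082/0.552781 = 0.1483c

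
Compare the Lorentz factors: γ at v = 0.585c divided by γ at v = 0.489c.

γ₁ = 1/√(1 - 0.585²) = 1.233
γ₂ = 1/√(1 - 0.489²) = 1.146
γ₁/γ₂ = 1.233/1.146 = 1.076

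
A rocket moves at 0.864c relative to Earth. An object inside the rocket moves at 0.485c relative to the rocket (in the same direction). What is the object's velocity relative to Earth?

u = (u' + v)/(1 + u'v/c²)
Numerator: 0.485 + 0.864 = 1.349
Denominator: 1 + 0.41904 = 1.41904
u = 1.349/1.41904 = 0.9506c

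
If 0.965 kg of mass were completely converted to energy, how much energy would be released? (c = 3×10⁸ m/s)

Using E = mc²:
c² = (3×10⁸)² = 9×10¹⁶ m²/s²
E = 0.965 × 9×10¹⁶ = 8.685×10¹⁶ J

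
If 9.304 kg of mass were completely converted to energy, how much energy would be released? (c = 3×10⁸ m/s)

Using E = mc²:
c² = (3×10⁸)² = 9×10¹⁶ m²/s²
E = 9.304 × 9×10¹⁶ = 8.374×10¹⁷ J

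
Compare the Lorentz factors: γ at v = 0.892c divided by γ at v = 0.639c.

γ₁ = 1/√(1 - 0.892²) = 2.212
γ₂ = 1/√(1 - 0.639²) = 1.300
γ₁/γ₂ = 2.212/1.300 = 1.702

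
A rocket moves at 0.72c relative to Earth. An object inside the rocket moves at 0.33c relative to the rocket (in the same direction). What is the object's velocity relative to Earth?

u = (u' + v)/(1 + u'v/c²)
Numerator: 0.33 + 0.72 = 1.05
Denominator: 1 + 0.2376 = 1.2376
u = 1.05/1.2376 = 0.8484c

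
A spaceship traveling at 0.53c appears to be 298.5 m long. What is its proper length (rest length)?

Contracted length L = 298.5 m
γ = 1/√(1 - 0.53²) = 1.1792
L₀ = γL = 1.1792 × 298.5 = 352.0 m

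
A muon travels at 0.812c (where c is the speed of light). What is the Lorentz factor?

v/c = 0.812, so (v/c)² = 0.659344
1 - (v/c)² = 0.340656
γ = 1/√(0.340656) = 1.713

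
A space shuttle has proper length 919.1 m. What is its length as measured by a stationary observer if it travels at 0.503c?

Proper length L₀ = 919.1 m
γ = 1/√(1 - 0.503²) = 1.157
L = L₀/γ = 919.1/1.157 = 794.4 m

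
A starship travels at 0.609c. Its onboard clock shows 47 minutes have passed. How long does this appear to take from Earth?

Proper time Δt₀ = 47 minutes
γ = 1/√(1 - 0.609²) = 1.2608
Δt = γΔt₀ = 1.2608 × 47 = 59.26 minutes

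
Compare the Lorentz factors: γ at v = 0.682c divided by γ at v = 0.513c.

γ₁ = 1/√(1 - 0.682²) = 1.3673
γ₂ = 1/√(1 - 0.513²) = 1.1650
γ₁/γ₂ = 1.3673/1.1650 = 1.174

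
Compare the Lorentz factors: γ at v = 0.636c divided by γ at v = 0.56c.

γ₁ = 1/√(1 - 0.636²) = 1.296
γ₂ = 1/√(1 - 0.56²) = 1.207
γ₁/γ₂ = 1.296/1.207 = 1.074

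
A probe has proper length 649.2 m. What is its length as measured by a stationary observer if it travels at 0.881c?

Proper length L₀ = 649.2 m
γ = 1/√(1 - 0.881²) = 2.114
L = L₀/γ = 649.2/2.114 = 307.1 m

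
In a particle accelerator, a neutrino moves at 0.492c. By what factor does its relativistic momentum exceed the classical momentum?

p_rel = γmv, p_class = mv
Ratio = γ = 1/√(1 - 0.492²)
= 1/√(0.757936) = 1.149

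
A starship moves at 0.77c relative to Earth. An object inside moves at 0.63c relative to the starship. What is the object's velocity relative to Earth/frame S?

u = (u' + v)/(1 + u'v/c²)
Numerator: 0.63 + 0.77 = 1.4
Denominator: 1 + 0.4851 = 1.4851
u = 1.4/1.4851 = 0.9427c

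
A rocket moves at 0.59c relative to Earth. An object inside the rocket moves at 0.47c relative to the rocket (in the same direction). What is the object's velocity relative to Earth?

u = (u' + v)/(1 + u'v/c²)
Numerator: 0.47 + 0.59 = 1.06
Denominator: 1 + 0.2773 = 1.2773
u = 1.06/1.2773 = 0.8299c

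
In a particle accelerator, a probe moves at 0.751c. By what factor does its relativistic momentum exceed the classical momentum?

p_rel = γmv, p_class = mv
Ratio = γ = 1/√(1 - 0.751²)
= 1/√(0.435999) = 1.514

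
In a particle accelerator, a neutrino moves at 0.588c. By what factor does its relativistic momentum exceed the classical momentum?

p_rel = γmv, p_class = mv
Ratio = γ = 1/√(1 - 0.588²)
= 1/√(0.654256) = 1.236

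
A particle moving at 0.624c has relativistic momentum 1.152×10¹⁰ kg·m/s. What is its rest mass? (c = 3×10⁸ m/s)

γ = 1/√(1 - 0.624²) = 1.2797
v = 0.624 × 3×10⁸ = 1.872×10⁸ m/s
m = p/(γv) = 1.152×10¹⁰/(1.2797 × 1.872×10⁸) = 48.09 kg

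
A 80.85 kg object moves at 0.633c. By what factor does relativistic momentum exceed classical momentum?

p_rel = γmv, p_class = mv
Ratio = γ = 1/√(1 - 0.633²) = 1.292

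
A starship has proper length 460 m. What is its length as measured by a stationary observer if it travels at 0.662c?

Proper length L₀ = 460 m
γ = 1/√(1 - 0.662²) = 1.334
L = L₀/γ = 460/1.334 = 344.8 m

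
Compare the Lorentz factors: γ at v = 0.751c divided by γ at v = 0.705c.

γ₁ = 1/√(1 - 0.751²) = 1.514
γ₂ = 1/√(1 - 0.705²) = 1.410
γ₁/γ₂ = 1.514/1.410 = 1.074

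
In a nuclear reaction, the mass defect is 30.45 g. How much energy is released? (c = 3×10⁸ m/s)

Convert mass defect: Δm = 30.45 g = 0.03045 kg
E = Δm·c² = 0.03045 × (3×10⁸)²
= 0.03045 × 9×10¹⁶ = 2.741×10¹⁵ J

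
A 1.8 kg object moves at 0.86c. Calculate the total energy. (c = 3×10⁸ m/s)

γ = 1/√(1 - 0.86²) = 1.960
mc² = 1.8 × (3×10⁸)² = 1.620×10¹⁷ J
E = γmc² = 1.960 × 1.620×10¹⁷ = 3.175×10¹⁷ J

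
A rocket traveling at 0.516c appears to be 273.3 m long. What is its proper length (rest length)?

Contracted length L = 273.3 m
γ = 1/√(1 - 0.516²) = 1.1674
L₀ = γL = 1.1674 × 273.3 = 319.1 m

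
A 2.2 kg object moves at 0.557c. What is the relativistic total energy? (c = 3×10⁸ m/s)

γ = 1/√(1 - 0.557²) = 1.204
mc² = 2.2 × (3×10⁸)² = 1.980×10¹⁷ J
E = γmc² = 1.204 × 1.980×10¹⁷ = 2.384×10¹⁷ J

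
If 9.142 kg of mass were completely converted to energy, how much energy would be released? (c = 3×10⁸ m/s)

Using E = mc²:
c² = (3×10⁸)² = 9×10¹⁶ m²/s²
E = 9.142 × 9×10¹⁶ = 8.228×10¹⁷ J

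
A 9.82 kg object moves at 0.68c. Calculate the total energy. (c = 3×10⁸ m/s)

γ = 1/√(1 - 0.68²) = 1.3639
mc² = 9.82 × (3×10⁸)² = 8.838×10¹⁷ J
E = γmc² = 1.3639 × 8.838×10¹⁷ = 1.205×10¹⁸ J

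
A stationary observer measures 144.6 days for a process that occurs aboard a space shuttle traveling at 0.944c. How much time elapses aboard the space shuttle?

Dilated time Δt = 144.6 days
γ = 1/√(1 - 0.944²) = 3.031
Δt₀ = Δt/γ = 144.6/3.031 = 47.71 days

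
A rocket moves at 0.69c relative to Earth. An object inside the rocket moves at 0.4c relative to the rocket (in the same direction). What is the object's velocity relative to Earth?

u = (u' + v)/(1 + u'v/c²)
Numerator: 0.4 + 0.69 = 1.09
Denominator: 1 + 0.276 = 1.276
u = 1.09/1.276 = 0.8542c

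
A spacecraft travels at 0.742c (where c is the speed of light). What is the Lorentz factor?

v/c = 0.742, so (v/c)² = 0.550564
1 - (v/c)² = 0.449436
γ = 1/√(0.449436) = 1.492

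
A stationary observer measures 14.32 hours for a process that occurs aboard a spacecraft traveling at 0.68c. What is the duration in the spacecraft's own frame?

Dilated time Δt = 14.32 hours
γ = 1/√(1 - 0.68²) = 1.364
Δt₀ = Δt/γ = 14.32/1.364 = 10.50 hours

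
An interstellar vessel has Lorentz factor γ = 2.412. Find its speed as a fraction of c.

From γ = 1/√(1 - v²/c²):
1/γ² = 1/2.412² = 0.1719
v²/c² = 1 - 0.1719 = 0.8281
v/c = √(0.8281) = 0.9100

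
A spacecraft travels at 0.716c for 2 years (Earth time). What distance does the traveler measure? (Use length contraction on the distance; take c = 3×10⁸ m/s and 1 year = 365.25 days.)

Earth distance: d = v × t = 0.716c × 2 yr = 1.3557×10¹⁶ m
γ = 1.4325
d' = d/γ = 1.3557×10¹⁶/1.4325 = 9.464×10¹⁵ m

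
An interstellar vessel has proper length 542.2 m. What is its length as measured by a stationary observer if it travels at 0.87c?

Proper length L₀ = 542.2 m
γ = 1/√(1 - 0.87²) = 2.0282
L = L₀/γ = 542.2/2.0282 = 267.3 m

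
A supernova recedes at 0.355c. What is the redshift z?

β = 0.355
(1+β)/(1-β) = 1.355/0.645 = 2.1008
√(2.1008) = 1.4494
z = 1.4494 - 1 = 0.4494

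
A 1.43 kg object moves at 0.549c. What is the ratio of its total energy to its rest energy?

E = γmc², E₀ = mc²
E/E₀ = γ = 1/√(1 - 0.549²) = 1.196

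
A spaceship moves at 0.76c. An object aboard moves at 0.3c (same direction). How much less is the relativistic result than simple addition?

Classical: u' + v = 0.3 + 0.76 = 1.06c
Relativistic: u = (0.3 + 0.76)/(1 + 0.228) = 1.06/1.228 = 0.8632c
Difference: 1.06 - 0.8632 = 0.1968c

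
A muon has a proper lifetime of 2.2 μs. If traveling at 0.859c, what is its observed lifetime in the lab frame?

Proper lifetime τ₀ = 2.2 μs
γ = 1/√(1 - 0.859²) = 1.953
τ = γτ₀ = 1.953 × 2.2 μs = 4.297 μs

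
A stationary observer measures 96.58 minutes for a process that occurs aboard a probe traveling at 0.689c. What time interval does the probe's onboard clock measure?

Dilated time Δt = 96.58 minutes
γ = 1/√(1 - 0.689²) = 1.3798
Δt₀ = Δt/γ = 96.58/1.3798 = 70.00 minutes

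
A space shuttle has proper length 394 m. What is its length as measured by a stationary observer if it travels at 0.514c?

Proper length L₀ = 394 m
γ = 1/√(1 - 0.514²) = 1.1658
L = L₀/γ = 394/1.1658 = 338.0 m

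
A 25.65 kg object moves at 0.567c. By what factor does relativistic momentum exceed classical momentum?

p_rel = γmv, p_class = mv
Ratio = γ = 1/√(1 - 0.567²) = 1.214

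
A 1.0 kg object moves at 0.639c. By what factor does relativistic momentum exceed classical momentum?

p_rel = γmv, p_class = mv
Ratio = γ = 1/√(1 - 0.639²) = 1.300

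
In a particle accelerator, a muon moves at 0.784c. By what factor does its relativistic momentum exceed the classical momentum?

p_rel = γmv, p_class = mv
Ratio = γ = 1/√(1 - 0.784²)
= 1/√(0.385344) = 1.611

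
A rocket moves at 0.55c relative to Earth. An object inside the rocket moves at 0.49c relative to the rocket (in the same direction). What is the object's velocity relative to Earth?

u = (u' + v)/(1 + u'v/c²)
Numerator: 0.49 + 0.55 = 1.04
Denominator: 1 + 0.2695 = 1.2695
u = 1.04/1.2695 = 0.8192c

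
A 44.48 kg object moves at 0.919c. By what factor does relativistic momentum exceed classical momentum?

p_rel = γmv, p_class = mv
Ratio = γ = 1/√(1 - 0.919²) = 2.536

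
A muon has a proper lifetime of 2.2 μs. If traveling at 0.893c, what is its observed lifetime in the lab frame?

Proper lifetime τ₀ = 2.2 μs
γ = 1/√(1 - 0.893²) = 2.222
τ = γτ₀ = 2.222 × 2.2 μs = 4.888 μs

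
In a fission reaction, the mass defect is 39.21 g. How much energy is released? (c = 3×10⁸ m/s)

Convert mass defect: Δm = 39.21 g = 0.03921 kg
E = Δm·c² = 0.03921 × (3×10⁸)²
= 0.03921 × 9×10¹⁶ = 3.529×10¹⁵ J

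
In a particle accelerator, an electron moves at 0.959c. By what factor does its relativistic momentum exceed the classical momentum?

p_rel = γmv, p_class = mv
Ratio = γ = 1/√(1 - 0.959²)
= 1/√(0.080319) = 3.529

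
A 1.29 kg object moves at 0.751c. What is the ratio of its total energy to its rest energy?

E = γmc², E₀ = mc²
E/E₀ = γ = 1/√(1 - 0.751²) = 1.514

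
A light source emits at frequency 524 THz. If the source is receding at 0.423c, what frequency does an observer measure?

β = v/c = 0.423
(1-β)/(1+β) = 0.577/1.423 = 0.4055
Doppler factor = √(0.4055) = 0.6368
f_obs = 524 × 0.6368 = 333.7 THz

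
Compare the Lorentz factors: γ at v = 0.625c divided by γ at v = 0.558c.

γ₁ = 1/√(1 - 0.625²) = 1.281
γ₂ = 1/√(1 - 0.558²) = 1.205
γ₁/γ₂ = 1.281/1.205 = 1.063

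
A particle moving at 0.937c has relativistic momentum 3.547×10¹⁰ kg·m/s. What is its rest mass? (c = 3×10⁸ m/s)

γ = 1/√(1 - 0.937²) = 2.8626
v = 0.937 × 3×10⁸ = 2.811×10⁸ m/s
m = p/(γv) = 3.547×10¹⁰/(2.8626 × 2.811×10⁸) = 44.08 kg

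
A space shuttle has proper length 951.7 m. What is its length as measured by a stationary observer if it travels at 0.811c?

Proper length L₀ = 951.7 m
γ = 1/√(1 - 0.811²) = 1.7093
L = L₀/γ = 951.7/1.7093 = 556.8 m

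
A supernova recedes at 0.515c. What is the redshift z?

β = 0.515
(1+β)/(1-β) = 1.515/0.485 = 3.1237
√(3.1237) = 1.7674
z = 1.7674 - 1 = 0.7674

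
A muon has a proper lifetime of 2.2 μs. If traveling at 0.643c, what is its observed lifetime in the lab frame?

Proper lifetime τ₀ = 2.2 μs
γ = 1/√(1 - 0.643²) = 1.306
τ = γτ₀ = 1.306 × 2.2 μs = 2.873 μs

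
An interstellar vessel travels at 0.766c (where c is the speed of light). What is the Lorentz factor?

v/c = 0.766, so (v/c)² = 0.586756
1 - (v/c)² = 0.413244
γ = 1/√(0.413244) = 1.556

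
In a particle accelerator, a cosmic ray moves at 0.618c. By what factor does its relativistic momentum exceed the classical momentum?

p_rel = γmv, p_class = mv
Ratio = γ = 1/√(1 - 0.618²)
= 1/√(0.618076) = 1.272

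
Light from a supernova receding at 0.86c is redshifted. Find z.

β = 0.86
(1+β)/(1-β) = 1.86/0.14 = 13.286
√(13.286) = 3.645
z = 3.645 - 1 = 2.645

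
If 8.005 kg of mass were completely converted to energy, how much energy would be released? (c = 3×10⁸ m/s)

Using E = mc²:
c² = (3×10⁸)² = 9×10¹⁶ m²/s²
E = 8.005 × 9×10¹⁶ = 7.205×10¹⁷ J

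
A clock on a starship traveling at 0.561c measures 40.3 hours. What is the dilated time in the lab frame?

Proper time Δt₀ = 40.3 hours
γ = 1/√(1 - 0.561²) = 1.208
Δt = γΔt₀ = 1.208 × 40.3 = 48.68 hours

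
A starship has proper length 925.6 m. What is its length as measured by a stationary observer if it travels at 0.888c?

Proper length L₀ = 925.6 m
γ = 1/√(1 - 0.888²) = 2.175
L = L₀/γ = 925.6/2.175 = 425.6 m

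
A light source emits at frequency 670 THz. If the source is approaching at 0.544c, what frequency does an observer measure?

β = v/c = 0.544
(1+β)/(1-β) = 1.544/0.456 = 3.386
Doppler factor = √(3.386) = 1.840
f_obs = 670 × 1.840 = 1233 THz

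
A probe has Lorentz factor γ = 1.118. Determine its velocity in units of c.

From γ = 1/√(1 - v²/c²):
1/γ² = 1/1.118² = 0.8000
v²/c² = 1 - 0.8000 = 0.2000
v/c = √(0.2000) = 0.4472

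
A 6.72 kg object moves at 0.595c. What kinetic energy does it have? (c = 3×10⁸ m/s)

γ = 1/√(1 - 0.595²) = 1.2442
γ - 1 = 0.2442
KE = (γ-1)mc² = 0.2442 × 6.72 × (3×10⁸)² = 1.477×10¹⁷ J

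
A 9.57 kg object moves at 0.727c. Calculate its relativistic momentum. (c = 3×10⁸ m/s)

γ = 1/√(1 - 0.727²) = 1.4564
v = 0.727 × 3×10⁸ = 2.181×10⁸ m/s
p = γmv = 1.4564 × 9.57 × 2.181×10⁸ = 3.040×10⁹ kg·m/s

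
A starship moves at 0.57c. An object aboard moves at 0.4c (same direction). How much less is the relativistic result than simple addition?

Classical: u' + v = 0.4 + 0.57 = 0.97c
Relativistic: u = (0.4 + 0.57)/(1 + 0.228) = 0.97/1.228 = 0.7899c
Difference: 0.97 - 0.7899 = 0.1801c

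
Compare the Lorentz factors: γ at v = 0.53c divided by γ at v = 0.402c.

γ₁ = 1/√(1 - 0.53²) = 1.179
γ₂ = 1/√(1 - 0.402²) = 1.092
γ₁/γ₂ = 1.179/1.092 = 1.080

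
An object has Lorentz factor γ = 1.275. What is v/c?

From γ = 1/√(1 - v²/c²):
1/γ² = 1/1.275² = 0.6151
v²/c² = 1 - 0.6151 = 0.3849
v/c = √(0.3849) = 0.6204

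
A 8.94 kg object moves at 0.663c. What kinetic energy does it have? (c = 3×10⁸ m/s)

γ = 1/√(1 - 0.663²) = 1.3358
γ - 1 = 0.3358
KE = (γ-1)mc² = 0.3358 × 8.94 × (3×10⁸)² = 2.702×10¹⁷ J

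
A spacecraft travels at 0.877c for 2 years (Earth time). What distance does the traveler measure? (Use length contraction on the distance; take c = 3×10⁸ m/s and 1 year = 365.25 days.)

Earth distance: d = v × t = 0.877c × 2 yr = 1.6606×10¹⁶ m
γ = 2.0812
d' = d/γ = 1.6606×10¹⁶/2.0812 = 7.979×10¹⁵ m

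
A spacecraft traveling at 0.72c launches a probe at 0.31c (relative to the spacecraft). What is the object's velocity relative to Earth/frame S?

u = (u' + v)/(1 + u'v/c²)
Numerator: 0.31 + 0.72 = 1.03
Denominator: 1 + 0.2232 = 1.2232
u = 1.03/1.2232 = 0.8421c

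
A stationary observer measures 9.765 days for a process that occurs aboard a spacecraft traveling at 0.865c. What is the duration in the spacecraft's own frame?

Dilated time Δt = 9.765 days
γ = 1/√(1 - 0.865²) = 1.993
Δt₀ = Δt/γ = 9.765/1.993 = 4.900 days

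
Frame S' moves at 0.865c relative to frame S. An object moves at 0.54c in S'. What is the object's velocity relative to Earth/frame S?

u = (u' + v)/(1 + u'v/c²)
Numerator: 0.54 + 0.865 = 1.405
Denominator: 1 + 0.4671 = 1.4671
u = 1.405/1.4671 = 0.9577c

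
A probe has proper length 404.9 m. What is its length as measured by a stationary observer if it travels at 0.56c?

Proper length L₀ = 404.9 m
γ = 1/√(1 - 0.56²) = 1.207
L = L₀/γ = 404.9/1.207 = 335.5 m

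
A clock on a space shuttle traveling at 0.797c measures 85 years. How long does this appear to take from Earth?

Proper time Δt₀ = 85 years
γ = 1/√(1 - 0.797²) = 1.6557
Δt = γΔt₀ = 1.6557 × 85 = 140.7 years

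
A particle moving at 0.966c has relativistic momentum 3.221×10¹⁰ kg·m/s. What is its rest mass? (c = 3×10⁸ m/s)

γ = 1/√(1 - 0.966²) = 3.8678
v = 0.966 × 3×10⁸ = 2.898×10⁸ m/s
m = p/(γv) = 3.221×10¹⁰/(3.8678 × 2.898×10⁸) = 28.74 kg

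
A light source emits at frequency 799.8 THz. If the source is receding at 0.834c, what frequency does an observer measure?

β = v/c = 0.834
(1-β)/(1+β) = 0.166/1.834 = 0.09051
Doppler factor = √(0.09051) = 0.30085
f_obs = 799.8 × 0.30085 = 240.6 THz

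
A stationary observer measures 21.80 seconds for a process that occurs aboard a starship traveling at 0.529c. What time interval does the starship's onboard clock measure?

Dilated time Δt = 21.80 seconds
γ = 1/√(1 - 0.529²) = 1.1784
Δt₀ = Δt/γ = 21.80/1.1784 = 18.50 seconds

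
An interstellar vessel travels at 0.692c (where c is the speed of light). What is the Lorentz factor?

v/c = 0.692, so (v/c)² = 0.478864
1 - (v/c)² = 0.521136
γ = 1/√(0.521136) = 1.385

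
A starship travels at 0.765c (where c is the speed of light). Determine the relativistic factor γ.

v/c = 0.765, so (v/c)² = 0.585225
1 - (v/c)² = 0.414775
γ = 1/√(0.414775) = 1.553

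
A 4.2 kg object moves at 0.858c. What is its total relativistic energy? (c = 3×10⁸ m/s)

γ = 1/√(1 - 0.858²) = 1.9469
mc² = 4.2 × (3×10⁸)² = 3.780×10¹⁷ J
E = γmc² = 1.9469 × 3.780×10¹⁷ = 7.359×10¹⁷ J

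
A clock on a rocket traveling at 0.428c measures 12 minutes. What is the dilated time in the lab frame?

Proper time Δt₀ = 12 minutes
γ = 1/√(1 - 0.428²) = 1.1065
Δt = γΔt₀ = 1.1065 × 12 = 13.28 minutes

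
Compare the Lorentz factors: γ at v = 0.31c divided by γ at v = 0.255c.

γ₁ = 1/√(1 - 0.31²) = 1.052
γ₂ = 1/√(1 - 0.255²) = 1.034
γ₁/γ₂ = 1.052/1.034 = 1.017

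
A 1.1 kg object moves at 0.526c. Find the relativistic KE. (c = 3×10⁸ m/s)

γ = 1/√(1 - 0.526²) = 1.1758
γ - 1 = 0.1758
KE = (γ-1)mc² = 0.1758 × 1.1 × (3×10⁸)² = 1.740×10¹⁶ J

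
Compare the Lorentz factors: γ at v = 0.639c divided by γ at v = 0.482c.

γ₁ = 1/√(1 - 0.639²) = 1.300
γ₂ = 1/√(1 - 0.482²) = 1.141
γ₁/γ₂ = 1.300/1.141 = 1.139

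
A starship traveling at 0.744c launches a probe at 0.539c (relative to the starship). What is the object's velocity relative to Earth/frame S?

u = (u' + v)/(1 + u'v/c²)
Numerator: 0.539 + 0.744 = 1.283
Denominator: 1 + 0.401016 = 1.401016
u = 1.283/1.401016 = 0.9158c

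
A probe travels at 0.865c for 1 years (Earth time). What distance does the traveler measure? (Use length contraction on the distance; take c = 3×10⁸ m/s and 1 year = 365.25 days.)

Earth distance: d = v × t = 0.865c × 1 yr = 8.189×10¹⁵ m
γ = 1.993
d' = d/γ = 8.189×10¹⁵/1.993 = 4.109×10¹⁵ m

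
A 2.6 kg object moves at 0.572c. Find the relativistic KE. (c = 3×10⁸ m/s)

γ = 1/√(1 - 0.572²) = 1.21914
γ - 1 = 0.21914
KE = (γ-1)mc² = 0.21914 × 2.6 × (3×10⁸)² = 5.128×10¹⁶ J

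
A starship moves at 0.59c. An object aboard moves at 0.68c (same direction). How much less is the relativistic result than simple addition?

Classical: u' + v = 0.68 + 0.59 = 1.27c
Relativistic: u = (0.68 + 0.59)/(1 + 0.4012) = 1.27/1.4012 = 0.9064c
Difference: 1.27 - 0.9064 = 0.3636c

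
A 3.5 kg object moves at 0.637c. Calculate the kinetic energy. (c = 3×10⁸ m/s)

γ = 1/√(1 - 0.637²) = 1.29725
γ - 1 = 0.29725
KE = (γ-1)mc² = 0.29725 × 3.5 × (3×10⁸)² = 9.363×10¹⁶ J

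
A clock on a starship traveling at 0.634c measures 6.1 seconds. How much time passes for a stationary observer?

Proper time Δt₀ = 6.1 seconds
γ = 1/√(1 - 0.634²) = 1.2931
Δt = γΔt₀ = 1.2931 × 6.1 = 7.888 seconds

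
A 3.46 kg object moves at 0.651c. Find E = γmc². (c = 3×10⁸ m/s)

γ = 1/√(1 - 0.651²) = 1.3174
mc² = 3.46 × (3×10⁸)² = 3.114×10¹⁷ J
E = γmc² = 1.3174 × 3.114×10¹⁷ = 4.102×10¹⁷ J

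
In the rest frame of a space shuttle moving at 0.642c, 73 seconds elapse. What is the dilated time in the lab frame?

Proper time Δt₀ = 73 seconds
γ = 1/√(1 - 0.642²) = 1.3043
Δt = γΔt₀ = 1.3043 × 73 = 95.21 seconds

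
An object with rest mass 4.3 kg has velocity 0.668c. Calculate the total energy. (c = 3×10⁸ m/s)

γ = 1/√(1 - 0.668²) = 1.34379
mc² = 4.3 × (3×10⁸)² = 3.870×10¹⁷ J
E = γmc² = 1.34379 × 3.870×10¹⁷ = 5.200×10¹⁷ J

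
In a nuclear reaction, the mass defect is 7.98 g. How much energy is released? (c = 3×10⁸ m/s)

Convert mass defect: Δm = 7.98 g = 0.00798 kg
E = Δm·c² = 0.00798 × (3×10⁸)²
= 0.00798 × 9×10¹⁶ = 7.182×10¹⁴ J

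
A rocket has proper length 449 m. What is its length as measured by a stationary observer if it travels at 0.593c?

Proper length L₀ = 449 m
γ = 1/√(1 - 0.593²) = 1.242
L = L₀/γ = 449/1.242 = 361.5 m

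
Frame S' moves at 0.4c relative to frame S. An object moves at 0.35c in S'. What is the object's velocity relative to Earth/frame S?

u = (u' + v)/(1 + u'v/c²)
Numerator: 0.35 + 0.4 = 0.75
Denominator: 1 + 0.14 = 1.14
u = 0.75/1.14 = 0.6579c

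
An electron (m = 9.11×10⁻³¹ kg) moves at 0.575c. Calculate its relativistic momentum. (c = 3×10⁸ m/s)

γ = 1/√(1 - 0.575²) = 1.2223
v = 0.575 × 3×10⁸ = 1.725×10⁸ m/s
p = γmv = 1.2223 × 9.11×10⁻³¹ × 1.725×10⁸ = 1.921×10⁻²² kg·m/s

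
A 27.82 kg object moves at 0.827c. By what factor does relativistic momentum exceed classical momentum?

p_rel = γmv, p_class = mv
Ratio = γ = 1/√(1 - 0.827²) = 1.779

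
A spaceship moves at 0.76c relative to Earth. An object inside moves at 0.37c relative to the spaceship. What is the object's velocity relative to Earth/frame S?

u = (u' + v)/(1 + u'v/c²)
Numerator: 0.37 + 0.76 = 1.13
Denominator: 1 + 0.2812 = 1.2812
u = 1.13/1.2812 = 0.8820c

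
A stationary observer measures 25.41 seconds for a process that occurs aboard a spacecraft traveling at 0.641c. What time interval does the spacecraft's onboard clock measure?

Dilated time Δt = 25.41 seconds
γ = 1/√(1 - 0.641²) = 1.303
Δt₀ = Δt/γ = 25.41/1.303 = 19.50 seconds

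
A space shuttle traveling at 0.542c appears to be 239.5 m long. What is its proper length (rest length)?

Contracted length L = 239.5 m
γ = 1/√(1 - 0.542²) = 1.190
L₀ = γL = 1.190 × 239.5 = 285.0 m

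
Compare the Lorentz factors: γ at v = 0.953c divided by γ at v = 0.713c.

γ₁ = 1/√(1 - 0.953²) = 3.3007
γ₂ = 1/√(1 - 0.713²) = 1.4262
γ₁/γ₂ = 3.3007/1.4262 = 2.314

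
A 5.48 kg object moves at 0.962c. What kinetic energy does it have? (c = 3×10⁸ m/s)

γ = 1/√(1 - 0.962²) = 3.662
γ - 1 = 2.662
KE = (γ-1)mc² = 2.662 × 5.48 × (3×10⁸)² = 1.313×10¹⁸ J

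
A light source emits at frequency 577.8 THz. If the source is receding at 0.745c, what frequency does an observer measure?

β = v/c = 0.745
(1-β)/(1+β) = 0.255/1.745 = 0.14613
Doppler factor = √(0.14613) = 0.3823
f_obs = 577.8 × 0.3823 = 220.9 THz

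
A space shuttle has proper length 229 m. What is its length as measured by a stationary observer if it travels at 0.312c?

Proper length L₀ = 229 m
γ = 1/√(1 - 0.312²) = 1.0525
L = L₀/γ = 229/1.0525 = 217.6 m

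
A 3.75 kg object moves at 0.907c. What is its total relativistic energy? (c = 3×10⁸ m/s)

γ = 1/√(1 - 0.907²) = 2.3746
mc² = 3.75 × (3×10⁸)² = 3.375×10¹⁷ J
E = γmc² = 2.3746 × 3.375×10¹⁷ = 8.014×10¹⁷ J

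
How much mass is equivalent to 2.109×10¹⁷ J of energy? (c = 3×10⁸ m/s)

From E = mc², we get m = E/c²
c² = (3×10⁸)² = 9×10¹⁶ m²/s²
m = 2.109×10¹⁷ / 9×10¹⁶ = 2.343 kg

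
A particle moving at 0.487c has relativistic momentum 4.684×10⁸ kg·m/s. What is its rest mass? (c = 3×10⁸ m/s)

γ = 1/√(1 - 0.487²) = 1.145
v = 0.487 × 3×10⁸ = 1.461×10⁸ m/s
m = p/(γv) = 4.684×10⁸/(1.145 × 1.461×10⁸) = 2.800 kg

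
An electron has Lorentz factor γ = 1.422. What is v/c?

From γ = 1/√(1 - v²/c²):
1/γ² = 1/1.422² = 0.4945
v²/c² = 1 - 0.4945 = 0.5055
v/c = √(0.5055) = 0.7110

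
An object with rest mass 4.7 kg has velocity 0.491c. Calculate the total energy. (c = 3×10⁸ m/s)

γ = 1/√(1 - 0.491²) = 1.148
mc² = 4.7 × (3×10⁸)² = 4.230×10¹⁷ J
E = γmc² = 1.148 × 4.230×10¹⁷ = 4.856×10¹⁷ J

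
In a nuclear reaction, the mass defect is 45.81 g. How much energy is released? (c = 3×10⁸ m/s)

Convert mass defect: Δm = 45.81 g = 0.04581 kg
E = Δm·c² = 0.04581 × (3×10⁸)²
= 0.04581 × 9×10¹⁶ = 4.123×10¹⁵ J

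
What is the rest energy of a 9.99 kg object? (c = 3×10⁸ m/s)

c² = (3×10⁸)² = 9.000×10¹⁶ m²/s²
E₀ = mc² = 9.99 × 9.000×10¹⁶ = 8.991×10¹⁷ J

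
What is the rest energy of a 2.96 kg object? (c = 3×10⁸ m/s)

c² = (3×10⁸)² = 9.000×10¹⁶ m²/s²
E₀ = mc² = 2.96 × 9.000×10¹⁶ = 2.664×10¹⁷ J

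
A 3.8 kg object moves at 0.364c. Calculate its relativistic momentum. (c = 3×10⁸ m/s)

γ = 1/√(1 - 0.364²) = 1.0737
v = 0.364 × 3×10⁸ = 1.092×10⁸ m/s
p = γmv = 1.0737 × 3.8 × 1.092×10⁸ = 4.455×10⁸ kg·m/s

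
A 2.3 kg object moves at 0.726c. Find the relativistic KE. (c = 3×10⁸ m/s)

γ = 1/√(1 - 0.726²) = 1.454134
γ - 1 = 0.454134
KE = (γ-1)mc² = 0.454134 × 2.3 × (3×10⁸)² = 9.401×10¹⁶ J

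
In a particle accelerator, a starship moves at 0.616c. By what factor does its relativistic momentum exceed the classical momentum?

p_rel = γmv, p_class = mv
Ratio = γ = 1/√(1 - 0.616²)
= 1/√(0.620544) = 1.269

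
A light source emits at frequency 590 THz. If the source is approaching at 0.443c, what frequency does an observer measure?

β = v/c = 0.443
(1+β)/(1-β) = 1.443/0.557 = 2.59066
Doppler factor = √(2.59066) = 1.60955
f_obs = 590 × 1.60955 = 949.6 THz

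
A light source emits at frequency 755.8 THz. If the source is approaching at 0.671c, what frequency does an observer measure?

β = v/c = 0.671
(1+β)/(1-β) = 1.671/0.329 = 5.079
Doppler factor = √(5.079) = 2.2537
f_obs = 755.8 × 2.2537 = 1703 THz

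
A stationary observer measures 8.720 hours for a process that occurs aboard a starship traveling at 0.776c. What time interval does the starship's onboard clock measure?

Dilated time Δt = 8.720 hours
γ = 1/√(1 - 0.776²) = 1.5855
Δt₀ = Δt/γ = 8.720/1.5855 = 5.500 hours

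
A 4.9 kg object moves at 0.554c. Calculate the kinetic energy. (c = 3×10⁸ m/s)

γ = 1/√(1 - 0.554²) = 1.20118
γ - 1 = 0.20118
KE = (γ-1)mc² = 0.20118 × 4.9 × (3×10⁸)² = 8.872×10¹⁶ J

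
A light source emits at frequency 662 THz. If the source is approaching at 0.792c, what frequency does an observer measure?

β = v/c = 0.792
(1+β)/(1-β) = 1.792/0.208 = 8.615
Doppler factor = √(8.615) = 2.935
f_obs = 662 × 2.935 = 1943 THz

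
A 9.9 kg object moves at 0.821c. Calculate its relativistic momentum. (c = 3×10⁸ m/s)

γ = 1/√(1 - 0.821²) = 1.7515
v = 0.821 × 3×10⁸ = 2.463×10⁸ m/s
p = γmv = 1.7515 × 9.9 × 2.463×10⁸ = 4.271×10⁹ kg·m/s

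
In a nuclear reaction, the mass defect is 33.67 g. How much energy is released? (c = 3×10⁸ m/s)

Convert mass defect: Δm = 33.67 g = 0.03367 kg
E = Δm·c² = 0.03367 × (3×10⁸)²
= 0.03367 × 9×10¹⁶ = 3.030×10¹⁵ J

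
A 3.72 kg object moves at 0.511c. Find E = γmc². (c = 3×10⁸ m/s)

γ = 1/√(1 - 0.511²) = 1.1634
mc² = 3.72 × (3×10⁸)² = 3.348×10¹⁷ J
E = γmc² = 1.1634 × 3.348×10¹⁷ = 3.895×10¹⁷ J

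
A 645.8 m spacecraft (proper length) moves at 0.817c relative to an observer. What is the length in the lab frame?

Proper length L₀ = 645.8 m
γ = 1/√(1 - 0.817²) = 1.734
L = L₀/γ = 645.8/1.734 = 372.4 m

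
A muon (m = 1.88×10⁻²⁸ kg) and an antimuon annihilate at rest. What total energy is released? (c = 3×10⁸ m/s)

Both particles have the same rest mass, so total mass = 2m
E = 2m·c² = 2 × 1.88×10⁻²⁸ × (3×10⁸)²
= 2 × 1.88×10⁻²⁸ × 9×10¹⁶
= 3.384×10⁻¹¹ J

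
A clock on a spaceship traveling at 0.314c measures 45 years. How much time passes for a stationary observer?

Proper time Δt₀ = 45 years
γ = 1/√(1 - 0.314²) = 1.0533
Δt = γΔt₀ = 1.0533 × 45 = 47.40 years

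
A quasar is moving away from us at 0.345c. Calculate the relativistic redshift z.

β = 0.345
(1+β)/(1-β) = 1.345/0.655 = 2.053
√(2.053) = 1.433
z = 1.433 - 1 = 0.4330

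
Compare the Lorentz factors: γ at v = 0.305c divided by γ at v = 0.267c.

γ₁ = 1/√(1 - 0.305²) = 1.050
γ₂ = 1/√(1 - 0.267²) = 1.038
γ₁/γ₂ = 1.050/1.038 = 1.012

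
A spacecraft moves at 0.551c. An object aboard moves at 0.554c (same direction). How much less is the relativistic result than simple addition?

Classical: u' + v = 0.554 + 0.551 = 1.105c
Relativistic: u = (0.554 + 0.551)/(1 + 0.305254) = 1.105/1.305254 = 0.8466c
Difference: 1.105 - 0.8466 = 0.2584c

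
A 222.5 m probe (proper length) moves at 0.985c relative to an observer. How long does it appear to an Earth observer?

Proper length L₀ = 222.5 m
γ = 1/√(1 - 0.985²) = 5.7953
L = L₀/γ = 222.5/5.7953 = 38.39 m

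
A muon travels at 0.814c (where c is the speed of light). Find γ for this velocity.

v/c = 0.814, so (v/c)² = 0.662596
1 - (v/c)² = 0.337404
γ = 1/√(0.337404) = 1.722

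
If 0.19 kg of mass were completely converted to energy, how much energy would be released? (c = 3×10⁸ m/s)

Using E = mc²:
c² = (3×10⁸)² = 9×10¹⁶ m²/s²
E = 0.19 × 9×10¹⁶ = 1.710×10¹⁶ J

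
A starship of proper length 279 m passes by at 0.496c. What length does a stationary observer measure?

Proper length L₀ = 279 m
γ = 1/√(1 - 0.496²) = 1.1516
L = L₀/γ = 279/1.1516 = 242.3 m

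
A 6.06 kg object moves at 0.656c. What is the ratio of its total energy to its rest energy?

E = γmc², E₀ = mc²
E/E₀ = γ = 1/√(1 - 0.656²) = 1.325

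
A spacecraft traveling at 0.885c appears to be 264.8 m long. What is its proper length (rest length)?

Contracted length L = 264.8 m
γ = 1/√(1 - 0.885²) = 2.1478
L₀ = γL = 2.1478 × 264.8 = 568.7 m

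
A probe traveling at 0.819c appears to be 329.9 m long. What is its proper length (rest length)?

Contracted length L = 329.9 m
γ = 1/√(1 - 0.819²) = 1.7428
L₀ = γL = 1.7428 × 329.9 = 574.9 m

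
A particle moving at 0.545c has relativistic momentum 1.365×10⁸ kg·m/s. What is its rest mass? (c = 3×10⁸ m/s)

γ = 1/√(1 - 0.545²) = 1.1927
v = 0.545 × 3×10⁸ = 1.635×10⁸ m/s
m = p/(γv) = 1.365×10⁸/(1.1927 × 1.635×10⁸) = 0.7000 kg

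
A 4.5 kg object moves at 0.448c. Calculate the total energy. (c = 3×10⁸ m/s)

γ = 1/√(1 - 0.448²) = 1.1185
mc² = 4.5 × (3×10⁸)² = 4.050×10¹⁷ J
E = γmc² = 1.1185 × 4.050×10¹⁷ = 4.530×10¹⁷ J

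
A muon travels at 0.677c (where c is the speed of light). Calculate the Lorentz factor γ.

v/c = 0.677, so (v/c)² = 0.458329
1 - (v/c)² = 0.541671
γ = 1/√(0.541671) = 1.359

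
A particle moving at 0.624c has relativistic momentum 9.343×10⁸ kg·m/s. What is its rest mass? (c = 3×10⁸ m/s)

γ = 1/√(1 - 0.624²) = 1.2797
v = 0.624 × 3×10⁸ = 1.872×10⁸ m/s
m = p/(γv) = 9.343×10⁸/(1.2797 × 1.872×10⁸) = 3.900 kg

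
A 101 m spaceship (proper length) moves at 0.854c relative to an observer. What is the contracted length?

Proper length L₀ = 101 m
γ = 1/√(1 - 0.854²) = 1.922
L = L₀/γ = 101/1.922 = 52.55 m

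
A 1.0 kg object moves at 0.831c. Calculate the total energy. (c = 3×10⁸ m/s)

γ = 1/√(1 - 0.831²) = 1.798
mc² = 1.0 × (3×10⁸)² = 9.000×10¹⁶ J
E = γmc² = 1.798 × 9.000×10¹⁶ = 1.618×10¹⁷ J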